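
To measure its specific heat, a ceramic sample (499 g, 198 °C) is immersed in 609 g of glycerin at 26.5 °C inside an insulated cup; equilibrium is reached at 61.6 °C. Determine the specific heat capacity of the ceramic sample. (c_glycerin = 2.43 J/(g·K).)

c ≈ 0.763 J/(g·K)

m_s c (T_s − T_f) = m_glycerin c_glycerin (T_f − T_0):
499·c·(198 − 61.6) = 609·2.43·(61.6 − 26.5)
68064 c = 51943  ⇒  c ≈ 0.7632 J/(g·K)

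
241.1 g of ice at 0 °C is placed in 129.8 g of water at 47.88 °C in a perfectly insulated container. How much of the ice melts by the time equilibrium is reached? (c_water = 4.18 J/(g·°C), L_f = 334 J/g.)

m_melted ≈ 77.8 g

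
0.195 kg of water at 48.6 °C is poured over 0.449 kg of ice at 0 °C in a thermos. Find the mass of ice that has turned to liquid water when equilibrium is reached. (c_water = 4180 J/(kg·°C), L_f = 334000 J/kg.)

Cooling the water to 0 °C releases 0.195·4180·48.6 = 39614 J.
To melt every bit of ice: 0.449·334000 = 149966 J.
Since 39614 < 149966 J, not all the ice melts; equilibrium is at 0 °C.
Mass melted = 39614/334000 ≈ 0.1186 kg.

m_melted ≈ 0.119 kg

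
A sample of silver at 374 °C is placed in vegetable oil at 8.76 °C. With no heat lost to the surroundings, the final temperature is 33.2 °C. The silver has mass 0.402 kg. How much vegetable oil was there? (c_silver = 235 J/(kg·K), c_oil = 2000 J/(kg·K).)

|Q_silver| = |Q_oil|:
0.402·235·(374 − 33.2) = m·2000·(33.2 − 8.76)
48880 m = 32195  ⇒  m ≈ 0.6587 kg

m ≈ 0.659 kg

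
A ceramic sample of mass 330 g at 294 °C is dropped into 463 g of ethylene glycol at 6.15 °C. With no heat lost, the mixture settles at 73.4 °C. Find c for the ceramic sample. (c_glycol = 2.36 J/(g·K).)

Let T be the final temperature. ΣQ_i = 0:
330×c×(73.4 − 294) + 463×2.36×(73.4 − 6.15) = 0
-72798 c = -73483
c = -73483/-72798 ≈ 1.009 J/(g·K)

c ≈ 1.01 J/(g·K)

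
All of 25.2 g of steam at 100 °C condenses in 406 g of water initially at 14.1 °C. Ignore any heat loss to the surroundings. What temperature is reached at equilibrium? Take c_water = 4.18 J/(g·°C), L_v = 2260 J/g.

T_f ≈ 50.7 °C

Energy balance with sensible and latent terms:
condense steam: −25.2·2260 = −56952
  condensed water 100 °C→T: 105.34(T − 100)
  original water: 1697.1(T − 14.1)
1802.4 T = 56952 + 10534 + 23929 = 91414
T ≈ 50.72 °C — below 100 °C, confirming all the steam condensed.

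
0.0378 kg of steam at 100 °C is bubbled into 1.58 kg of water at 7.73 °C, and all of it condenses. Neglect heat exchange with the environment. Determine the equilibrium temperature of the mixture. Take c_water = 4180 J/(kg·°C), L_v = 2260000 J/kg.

Let T be the final temperature. ΣQ_i = 0:
latent heat released on condensation: 0.0378×2260000 = 85428
  condensate cools 100→T: 0.0378×4180×(T − 100) = 158(T − 100)
  original water: 6604.4(T − 7.73)
6762.4 T = 85428 + 15800 + 51052 = 152280
T ≈ 22.52 °C — below 100 °C, confirming all the steam condensed.

T_f ≈ 22.5 °C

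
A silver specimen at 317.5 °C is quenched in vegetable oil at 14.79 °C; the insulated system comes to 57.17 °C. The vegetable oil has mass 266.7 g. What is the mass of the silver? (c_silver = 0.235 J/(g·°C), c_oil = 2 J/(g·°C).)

m ≈ 370 g

Setting the total heat transfer to zero:
m×0.235×(57.17 − 317.5) + 266.7×2×(57.17 − 14.79) = 0
-61.18 m = -22605
m = -22605/-61.18 ≈ 369.5 g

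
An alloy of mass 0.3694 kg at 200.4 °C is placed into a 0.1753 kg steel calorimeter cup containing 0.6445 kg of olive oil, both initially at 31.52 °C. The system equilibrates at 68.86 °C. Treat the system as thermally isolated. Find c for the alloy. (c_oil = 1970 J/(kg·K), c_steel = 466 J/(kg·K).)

c ≈ 1040 J/(kg·K)

Net heat exchanged in the isolated system is zero:
0.3694·c·(68.86 − 200.4) + 0.6445·1970·(68.86 − 31.52) + 0.1753·466·(68.86 − 31.52) = 0
-48.59 c = -50460
c = -50460/-48.59 ≈ 1038 J/(kg·K)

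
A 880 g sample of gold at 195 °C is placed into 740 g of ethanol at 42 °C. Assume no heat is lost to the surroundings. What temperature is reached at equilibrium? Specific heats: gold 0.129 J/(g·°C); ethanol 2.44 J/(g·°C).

T_f ≈ 51.1 °C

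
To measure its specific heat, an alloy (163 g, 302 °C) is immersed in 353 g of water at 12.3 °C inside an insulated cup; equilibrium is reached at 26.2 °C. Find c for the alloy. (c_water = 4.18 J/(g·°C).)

c ≈ 0.456 J/(g·°C)

Let T be the final temperature. ΣQ_i = 0:
163×c×(26.2 − 302) + 353×4.18×(26.2 − 12.3) = 0
-44955 c = -20510
c = -20510/-44955 ≈ 0.4562 J/(g·°C)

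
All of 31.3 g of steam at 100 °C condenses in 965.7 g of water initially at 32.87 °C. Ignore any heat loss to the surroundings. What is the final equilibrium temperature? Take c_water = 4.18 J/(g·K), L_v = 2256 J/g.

Conservation of energy gives ΣQ = 0:
latent heat released on condensation: 31.3×2256 = 70613; condensate cools 100→T: 31.3×4.18×(T − 100) = 130.83(T − 100); original water: 4036.6(T − 32.87)
4167.5 T = 70613 + 13083 + 132684 = 216380
T ≈ 51.92 °C (< 100 °C, so full condensation is consistent).

T_f ≈ 51.9 °C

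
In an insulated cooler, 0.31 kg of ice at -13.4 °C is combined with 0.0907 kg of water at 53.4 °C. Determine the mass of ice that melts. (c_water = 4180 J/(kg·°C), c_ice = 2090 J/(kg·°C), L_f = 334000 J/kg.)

Cooling the water to 0 °C releases 0.0907·4180·53.4 = 20245 J.
Warming the ice to 0 °C takes 0.31·2090·13.4 = 8681.9 J, leaving 11563 J for melting.
To melt every bit of ice: 0.31·334000 = 103540 J.
11563 J < 103540 J, so only part of the ice melts and the system sits at 0 °C.
Mass melted = 11563/334000 ≈ 0.03462 kg.

m_melted ≈ 0.0346 kg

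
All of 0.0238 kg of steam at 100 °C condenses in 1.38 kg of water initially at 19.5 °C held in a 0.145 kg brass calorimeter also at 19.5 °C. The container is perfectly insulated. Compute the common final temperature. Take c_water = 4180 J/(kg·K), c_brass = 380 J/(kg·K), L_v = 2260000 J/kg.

Energy conservation, ΣQ = 0:
steam→water at 100 °C releases m L_v = 0.0238·2260000 = 53788; condensate cools 100→T: 0.0238·4180·(T − 100) = 99.48(T − 100); water warms: 1.38·4180·(T − 19.5) = 5768.4(T − 19.5); cup: 55.1(T − 19.5)
5923 T = 53788 + 9948.4 + 113558 = 177295
T ≈ 29.93 °C — below 100 °C, confirming all the steam condensed.

T_f ≈ 29.9 °C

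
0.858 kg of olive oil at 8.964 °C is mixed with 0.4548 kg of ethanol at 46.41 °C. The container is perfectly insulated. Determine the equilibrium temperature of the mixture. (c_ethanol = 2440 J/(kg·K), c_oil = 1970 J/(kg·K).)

T_f ≈ 23.8 °C

|Q_ethanol| = |Q_oil|:
0.4548*2440*(46.41 − T) = 0.858*1970*(T − 8.964)
1109.7(46.41 − T) = 1690.3(T − 8.964)
2800 T = 66653  ⇒  T ≈ 23.80 °C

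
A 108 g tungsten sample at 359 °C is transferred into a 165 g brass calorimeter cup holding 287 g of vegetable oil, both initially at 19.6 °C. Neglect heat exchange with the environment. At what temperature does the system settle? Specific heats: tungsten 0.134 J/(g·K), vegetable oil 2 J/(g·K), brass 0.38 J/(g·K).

T_f ≈ 27.1 °C

With ΣQ=0 the equilibrium temperature is the m·c-weighted mean:
T_f = (14.47×359 + 574×19.6 + 62.7×19.6) / (14.47 + 574 + 62.7)
    = 17675 / 651.17 ≈ 27.14 °C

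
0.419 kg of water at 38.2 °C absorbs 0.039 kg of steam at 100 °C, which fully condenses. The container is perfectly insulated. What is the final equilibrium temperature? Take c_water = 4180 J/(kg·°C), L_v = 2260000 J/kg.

T_f ≈ 89.5 °C

Setting the total heat transfer to zero:
steam→water at 100 °C releases m L_v = 0.039×2260000 = 88140
  condensed water 100 °C→T: 163.02(T − 100)
  water warms: 0.419×4180×(T − 38.2) = 1751.4(T − 38.2)
1914.4 T = 88140 + 16302 + 66904 = 171346
T ≈ 89.50 °C, under the boiling point, so the assumption holds.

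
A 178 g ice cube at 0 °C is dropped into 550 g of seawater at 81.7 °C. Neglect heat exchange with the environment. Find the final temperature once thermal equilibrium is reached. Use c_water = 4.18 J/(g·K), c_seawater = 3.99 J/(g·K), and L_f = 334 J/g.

T_f ≈ 40.8 °C

Conservation of energy gives ΣQ = 0:
fusion: m_ice L_f = 178×334 = 59452; meltwater 0→T: 178×4.18×T = 744.04 T; seawater cools: 550×3.99×(T − 81.7) = 2194.5(T − 81.7)
2938.5 T = 179291 − 59452 = 119839
T ≈ 40.78 °C. Since T > 0 °C, the all-ice-melts assumption holds.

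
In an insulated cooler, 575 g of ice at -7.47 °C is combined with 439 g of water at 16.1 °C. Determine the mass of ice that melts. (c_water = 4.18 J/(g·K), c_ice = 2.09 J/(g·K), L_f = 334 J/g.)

Heat available from the water dropping to 0 °C: 439×4.18×16.1 = 29544 J.
Warming the ice to 0 °C takes 575×2.09×7.47 = 8977.1 J, leaving 20567 J for melting.
Melting all 575 g of ice would need 575×334 = 192050 J.
That's not enough to melt it all — equilibrium is at 0 °C with ice remaining.
m_melt = 20567 / L_f = 61.58 g.

m_melted ≈ 61.6 g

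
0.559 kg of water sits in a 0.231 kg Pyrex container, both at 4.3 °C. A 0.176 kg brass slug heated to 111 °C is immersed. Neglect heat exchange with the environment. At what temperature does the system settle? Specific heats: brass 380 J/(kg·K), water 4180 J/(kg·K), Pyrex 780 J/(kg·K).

Let T be the final temperature. ΣQ_i = 0:
0.176×380×(T − 111) + 0.559×4180×(T − 4.3) + 0.231×780×(T − 4.3) = 0
66.88(T − 111) + 2336.6(T − 4.3) + 180.18(T − 4.3) = 0
2583.7 T = 18246
T = 18246/2583.7 ≈ 7.06 °C

T_f ≈ 7.1 °C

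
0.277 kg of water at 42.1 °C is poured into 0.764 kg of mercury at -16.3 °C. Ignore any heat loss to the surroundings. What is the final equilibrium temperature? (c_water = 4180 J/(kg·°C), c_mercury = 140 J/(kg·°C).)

Energy conservation, ΣQ = 0:
0.277×4180×(T − 42.1) + 0.764×140×(T − (-16.3)) = 0
1157.9(T − 42.1) + 106.96(T − (-16.3)) = 0
(1157.9 + 106.96) T = 1157.9×42.1 + 106.96×(-16.3)
T = 47002 / 1264.8 = 37.2 °C

T_f ≈ 37.2 °C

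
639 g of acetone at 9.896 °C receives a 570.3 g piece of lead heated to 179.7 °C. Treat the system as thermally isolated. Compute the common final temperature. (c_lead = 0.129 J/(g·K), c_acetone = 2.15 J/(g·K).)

Let T be the final temperature. ΣQ_i = 0:
570.3×0.129×(T − 179.7) + 639×2.15×(T − 9.896) = 0
73.57(T − 179.7) + 1373.8(T − 9.896) = 0
(73.57 + 1373.8) T = 73.57×179.7 + 1373.8×9.896
T = 26816/1447.4 ≈ 18.53 °C

T_f ≈ 18.5 °C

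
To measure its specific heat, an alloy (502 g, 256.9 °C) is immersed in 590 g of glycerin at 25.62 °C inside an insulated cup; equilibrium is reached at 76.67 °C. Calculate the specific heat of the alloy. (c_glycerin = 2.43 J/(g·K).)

c ≈ 0.809 J/(g·K)

Heat gained plus heat lost sum to zero:
502×c×(76.67 − 256.9) + 590×2.43×(76.67 − 25.62) = 0
-90475 c = -73190
c = -73190/-90475 ≈ 0.809 J/(g·K)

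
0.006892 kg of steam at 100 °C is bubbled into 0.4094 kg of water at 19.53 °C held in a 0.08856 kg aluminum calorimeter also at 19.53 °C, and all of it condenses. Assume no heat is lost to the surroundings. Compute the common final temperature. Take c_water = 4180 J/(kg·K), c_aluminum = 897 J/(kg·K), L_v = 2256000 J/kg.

T_f ≈ 29.3 °C

Setting the total heat transfer to zero:
latent heat released on condensation: 0.006892×2256000 = 15548; condensate cools 100→T: 0.006892×4180×(T − 100) = 28.81(T − 100); original water: 1711.3(T − 19.53); aluminum cup: 0.08856×897×(T − 19.53) = 79.44(T − 19.53)
1819.5 T = 15548 + 2880.9 + 34973 = 53402
T ≈ 29.35 °C — below 100 °C, confirming all the steam condensed.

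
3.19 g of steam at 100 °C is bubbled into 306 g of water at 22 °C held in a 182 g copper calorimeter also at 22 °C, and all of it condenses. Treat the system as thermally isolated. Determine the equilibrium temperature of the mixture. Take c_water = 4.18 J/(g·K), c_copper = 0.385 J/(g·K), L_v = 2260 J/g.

T_f ≈ 28.1 °C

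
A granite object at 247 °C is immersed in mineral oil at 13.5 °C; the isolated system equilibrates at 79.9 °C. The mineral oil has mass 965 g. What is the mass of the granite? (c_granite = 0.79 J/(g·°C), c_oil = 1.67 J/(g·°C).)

m ≈ 811 g

Setting the total heat transfer to zero:
m·0.79·(79.9 − 247) + 965·1.67·(79.9 − 13.5) = 0
-132.01 m = -107007
m = -107007/-132.01 ≈ 810.6 g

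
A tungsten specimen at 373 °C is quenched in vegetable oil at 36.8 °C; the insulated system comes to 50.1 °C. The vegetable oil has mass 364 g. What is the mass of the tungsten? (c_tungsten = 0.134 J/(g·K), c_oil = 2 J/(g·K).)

m ≈ 224 g

|Q_tungsten| = |Q_oil|:
m·0.134·(373 − 50.1) = 364·2·(50.1 − 36.8)
43.27 m = 9682.4  ⇒  m ≈ 223.8 g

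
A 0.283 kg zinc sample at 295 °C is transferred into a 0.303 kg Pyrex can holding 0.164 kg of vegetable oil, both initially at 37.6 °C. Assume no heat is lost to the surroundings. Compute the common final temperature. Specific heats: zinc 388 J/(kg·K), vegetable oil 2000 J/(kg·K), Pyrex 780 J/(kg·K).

T_f ≈ 79.5 °C

Net heat exchanged in the isolated system is zero:
0.283×388×(T − 295) + 0.164×2000×(T − 37.6) + 0.303×780×(T − 37.6) = 0
109.8(T − 295) + 328(T − 37.6) + 236.34(T − 37.6) = 0
674.14 T = 53611
T = 53611/674.14 ≈ 79.53 °C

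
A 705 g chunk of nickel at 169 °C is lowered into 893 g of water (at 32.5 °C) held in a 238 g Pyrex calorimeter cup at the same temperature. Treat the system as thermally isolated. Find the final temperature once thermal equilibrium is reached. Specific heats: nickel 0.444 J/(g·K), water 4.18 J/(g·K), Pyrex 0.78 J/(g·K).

Taking heat into each body as positive, Σ m c ΔT = 0:
705×0.444×(T − 169) + 893×4.18×(T − 32.5) + 238×0.78×(T − 32.5) = 0
313.02(T − 169) + 3732.7(T − 32.5) + 185.64(T − 32.5) = 0
4231.4 T = 180248
T = 180248 / 4231.4 = 42.6 °C

T_f ≈ 42.6 °C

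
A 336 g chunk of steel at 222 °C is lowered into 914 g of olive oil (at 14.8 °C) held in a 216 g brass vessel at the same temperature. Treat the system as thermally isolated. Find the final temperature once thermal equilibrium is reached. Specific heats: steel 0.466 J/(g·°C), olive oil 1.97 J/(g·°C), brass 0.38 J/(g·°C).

Net heat exchanged in the isolated system is zero:
336·0.466·(T − 222) + 914·1.97·(T − 14.8) + 216·0.38·(T − 14.8) = 0
156.58(T − 222) + 1800.6(T − 14.8) + 82.08(T − 14.8) = 0
(156.58 + 1800.6 + 82.08) T = 156.58·222 + 1800.6·14.8 + 82.08·14.8
T = 62623/2039.2 ≈ 30.71 °C

T_f ≈ 30.7 °C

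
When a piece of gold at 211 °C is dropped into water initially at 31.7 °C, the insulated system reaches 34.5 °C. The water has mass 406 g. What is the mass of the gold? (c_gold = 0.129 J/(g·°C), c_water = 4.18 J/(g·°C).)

Heat gained plus heat lost sum to zero:
m·0.129·(34.5 − 211) + 406·4.18·(34.5 − 31.7) = 0
-22.77 m = -4751.8
m = -4751.8/-22.77 ≈ 208.7 g

m ≈ 209 g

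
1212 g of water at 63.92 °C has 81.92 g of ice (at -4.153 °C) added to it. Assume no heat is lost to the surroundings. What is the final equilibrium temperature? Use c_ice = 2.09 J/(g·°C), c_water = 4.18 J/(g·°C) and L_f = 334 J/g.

T_f ≈ 54.7 °C

Heat gained plus heat lost sum to zero:
ice -4.153→0 °C: 81.92×2.09×4.153 = 711.05; fusion: m_ice L_f = 81.92×334 = 27361; warm the meltwater: 342.43 T; water cools: 1212×4.18×(T − 63.92) = 5066.2(T − 63.92)
5408.6 T = 323829 − 28072 = 295757
T ≈ 54.68 °C — above 0 °C, consistent with complete melting.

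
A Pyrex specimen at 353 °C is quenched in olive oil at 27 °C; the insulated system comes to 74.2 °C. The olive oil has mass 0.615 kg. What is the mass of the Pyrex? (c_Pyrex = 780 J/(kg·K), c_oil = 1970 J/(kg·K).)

Heat lost by the Pyrex = heat gained by the oil:
m×780×(353 − 74.2) = 0.615×1970×(74.2 − 27)
217464 m = 57185  ⇒  m ≈ 0.263 kg

m ≈ 0.263 kg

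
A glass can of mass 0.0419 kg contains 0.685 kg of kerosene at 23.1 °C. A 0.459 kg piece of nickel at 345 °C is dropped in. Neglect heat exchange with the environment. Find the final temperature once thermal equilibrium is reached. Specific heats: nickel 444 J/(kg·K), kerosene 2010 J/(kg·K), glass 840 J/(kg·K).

Net heat exchanged in the isolated system is zero:
0.459×444×(T − 345) + 0.685×2010×(T − 23.1) + 0.0419×840×(T − 23.1) = 0
1615.8 T = 102928
T = 102928/1615.8 ≈ 63.70 °C

T_f ≈ 63.7 °C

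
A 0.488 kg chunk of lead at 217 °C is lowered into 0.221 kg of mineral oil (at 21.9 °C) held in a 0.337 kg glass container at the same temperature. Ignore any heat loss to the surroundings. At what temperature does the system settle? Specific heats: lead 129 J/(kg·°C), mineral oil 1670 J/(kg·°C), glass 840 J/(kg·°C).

T_f ≈ 39.1 °C

T_f = Σ m_i c_i T_i / Σ m_i c_i:
T_f = (62.95×217 + 369.07×21.9 + 283.08×21.9) / (62.95 + 369.07 + 283.08)
    = 27943 / 715.1 ≈ 39.08 °C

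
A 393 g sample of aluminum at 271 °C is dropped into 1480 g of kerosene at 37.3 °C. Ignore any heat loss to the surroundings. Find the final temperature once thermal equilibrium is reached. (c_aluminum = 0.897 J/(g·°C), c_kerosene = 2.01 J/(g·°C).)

T_f ≈ 62.1 °C

|Q_aluminum| = |Q_kerosene|:
393·0.897·(271 − T) = 1480·2.01·(T − 37.3)
352.52(271 − T) = 2974.8(T − 37.3)
3327.3 T = 206493  ⇒  T ≈ 62.06 °C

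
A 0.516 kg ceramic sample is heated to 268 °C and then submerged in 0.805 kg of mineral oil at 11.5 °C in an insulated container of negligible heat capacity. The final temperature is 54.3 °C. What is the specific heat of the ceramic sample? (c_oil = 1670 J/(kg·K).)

Heat lost by the ceramic sample = heat gained by the oil:
0.516×c×(268 − 54.3) = 0.805×1670×(54.3 − 11.5)
110.27 c = 57538  ⇒  c ≈ 521.8 J/(kg·K)

c ≈ 522 J/(kg·K)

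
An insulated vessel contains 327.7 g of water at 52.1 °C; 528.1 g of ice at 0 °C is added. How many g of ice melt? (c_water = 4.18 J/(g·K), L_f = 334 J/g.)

Heat available from the water dropping to 0 °C: 327.7×4.18×52.1 = 71366 J.
To melt every bit of ice: 528.1×334 = 176385 J.
Since 71366 < 176385 J, not all the ice melts; equilibrium is at 0 °C.
m_melt = 71366 / L_f = 213.7 g.

m_melted ≈ 214 g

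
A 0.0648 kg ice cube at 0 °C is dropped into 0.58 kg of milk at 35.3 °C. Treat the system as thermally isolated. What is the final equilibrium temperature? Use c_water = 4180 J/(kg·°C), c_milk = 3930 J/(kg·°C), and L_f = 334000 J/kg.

T_f ≈ 23.1 °C

Energy conservation, ΣQ = 0:
latent heat to melt: 0.0648·334000 = 21643
  meltwater 0→T: 0.0648·4180·T = 270.86 T
  milk: 2279.4(T − 35.3)
2550.3 T = 80463 − 21643 = 58820
T ≈ 23.06 °C — above 0 °C, consistent with complete melting.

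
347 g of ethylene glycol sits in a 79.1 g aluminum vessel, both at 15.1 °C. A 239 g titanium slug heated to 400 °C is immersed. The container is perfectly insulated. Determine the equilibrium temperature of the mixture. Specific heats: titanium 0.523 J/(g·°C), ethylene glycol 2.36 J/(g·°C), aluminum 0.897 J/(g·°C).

T_f ≈ 62.5 °C

Setting the total heat transfer to zero:
239·0.523·(T − 400) + 347·2.36·(T − 15.1) + 79.1·0.897·(T − 15.1) = 0
125(T − 400) + 818.92(T − 15.1) + 70.95(T − 15.1) = 0
(125 + 818.92 + 70.95) T = 125·400 + 818.92·15.1 + 70.95·15.1
T = 63436/1014.9 ≈ 62.51 °C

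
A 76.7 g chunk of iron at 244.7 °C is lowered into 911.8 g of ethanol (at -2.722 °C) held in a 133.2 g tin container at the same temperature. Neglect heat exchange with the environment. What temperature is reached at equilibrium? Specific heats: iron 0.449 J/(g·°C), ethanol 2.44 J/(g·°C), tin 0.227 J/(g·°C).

Energy conservation, ΣQ = 0:
76.7·0.449·(T − 244.7) + 911.8·2.44·(T − (-2.722)) + 133.2·0.227·(T − (-2.722)) = 0
34.44(T − 244.7) + 2224.8(T − (-2.722)) + 30.24(T − (-2.722)) = 0
(34.44 + 2224.8 + 30.24) T = 34.44·244.7 + 2224.8·(-2.722) + 30.24·(-2.722)
T ≈ 1.00 °C

T_f ≈ 1.0 °C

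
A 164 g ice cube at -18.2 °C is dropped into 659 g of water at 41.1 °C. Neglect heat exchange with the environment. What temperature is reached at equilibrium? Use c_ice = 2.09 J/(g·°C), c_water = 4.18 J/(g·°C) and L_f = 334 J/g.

T_f ≈ 15.2 °C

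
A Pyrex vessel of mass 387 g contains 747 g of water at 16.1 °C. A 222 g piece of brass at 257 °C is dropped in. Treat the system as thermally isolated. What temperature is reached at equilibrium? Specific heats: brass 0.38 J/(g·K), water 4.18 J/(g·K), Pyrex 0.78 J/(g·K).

Setting the total heat transfer to zero:
222·0.38·(T − 257) + 747·4.18·(T − 16.1) + 387·0.78·(T − 16.1) = 0
84.36(T − 257) + 3122.5(T − 16.1) + 301.86(T − 16.1) = 0
3508.7 T = 76812
T = 76812/3508.7 ≈ 21.89 °C

T_f ≈ 21.9 °C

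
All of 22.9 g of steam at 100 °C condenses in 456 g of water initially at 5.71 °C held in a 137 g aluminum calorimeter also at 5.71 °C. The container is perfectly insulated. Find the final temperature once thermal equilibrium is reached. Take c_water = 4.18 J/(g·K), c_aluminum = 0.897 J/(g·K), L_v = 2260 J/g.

Heat gained plus heat lost sum to zero:
latent heat released on condensation: 22.9×2260 = 51754
  condensate cools 100→T: 22.9×4.18×(T − 100) = 95.72(T − 100)
  original water: 1906.1(T − 5.71)
  aluminum cup: 137×0.897×(T − 5.71) = 122.89(T − 5.71)
2124.7 T = 51754 + 9572.2 + 11585 = 72912
T ≈ 34.32 °C — below 100 °C, confirming all the steam condensed.

T_f ≈ 34.3 °C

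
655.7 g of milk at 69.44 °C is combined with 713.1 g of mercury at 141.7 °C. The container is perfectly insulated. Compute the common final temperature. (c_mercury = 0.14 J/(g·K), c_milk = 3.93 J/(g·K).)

T_f ≈ 72.1 °C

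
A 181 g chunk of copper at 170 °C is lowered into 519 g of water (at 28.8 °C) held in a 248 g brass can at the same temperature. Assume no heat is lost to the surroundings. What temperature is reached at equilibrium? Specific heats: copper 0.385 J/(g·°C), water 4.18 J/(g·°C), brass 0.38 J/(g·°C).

Let T be the final temperature. ΣQ_i = 0:
181×0.385×(T − 170) + 519×4.18×(T − 28.8) + 248×0.38×(T − 28.8) = 0
2333.3 T = 77040
T = 77040/2333.3 ≈ 33.02 °C

T_f ≈ 33.0 °C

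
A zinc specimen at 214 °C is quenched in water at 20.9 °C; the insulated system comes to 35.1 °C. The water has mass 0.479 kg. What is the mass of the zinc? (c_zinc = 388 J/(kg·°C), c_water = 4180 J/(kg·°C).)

m ≈ 0.41 kg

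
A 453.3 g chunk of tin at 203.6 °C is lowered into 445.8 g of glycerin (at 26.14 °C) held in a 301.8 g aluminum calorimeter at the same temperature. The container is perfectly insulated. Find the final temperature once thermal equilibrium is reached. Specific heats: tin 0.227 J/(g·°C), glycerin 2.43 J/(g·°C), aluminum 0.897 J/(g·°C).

T_f ≈ 38.7 °C

Let T be the final temperature. ΣQ_i = 0:
453.3·0.227·(T − 203.6) + 445.8·2.43·(T − 26.14) + 301.8·0.897·(T − 26.14) = 0
102.9(T − 203.6) + 1083.3(T − 26.14) + 270.71(T − 26.14) = 0
1456.9 T = 56344
T ≈ 38.67 °C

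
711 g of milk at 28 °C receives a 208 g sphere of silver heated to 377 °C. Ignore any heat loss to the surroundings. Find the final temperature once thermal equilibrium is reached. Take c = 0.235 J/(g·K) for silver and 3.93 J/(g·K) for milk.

T_f ≈ 34.0 °C

T_f is the heat-capacity-weighted average of the initial temperatures:
T_f = (48.88×377 + 2794.2×28) / (48.88 + 2794.2)
    = 96666 / 2843.1 ≈ 34.00 °C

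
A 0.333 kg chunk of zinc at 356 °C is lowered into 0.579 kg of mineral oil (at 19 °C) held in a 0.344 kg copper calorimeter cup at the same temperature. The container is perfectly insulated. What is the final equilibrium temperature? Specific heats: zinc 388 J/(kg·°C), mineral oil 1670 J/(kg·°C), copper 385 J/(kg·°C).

T_f ≈ 54.4 °C

Taking heat into each body as positive, Σ m c ΔT = 0:
0.333·388·(T − 356) + 0.579·1670·(T − 19) + 0.344·385·(T − 19) = 0
129.2(T − 356) + 966.93(T − 19) + 132.44(T − 19) = 0
(129.2 + 966.93 + 132.44) T = 129.2·356 + 966.93·19 + 132.44·19
T = 66885 / 1228.6 = 54.4 °C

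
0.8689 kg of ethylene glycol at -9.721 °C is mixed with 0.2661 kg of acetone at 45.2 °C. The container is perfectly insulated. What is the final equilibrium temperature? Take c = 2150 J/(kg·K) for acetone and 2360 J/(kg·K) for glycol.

T_f ≈ 2.3 °C

Setting the total heat transfer to zero:
0.2661·2150·(T − 45.2) + 0.8689·2360·(T − (-9.721)) = 0
(572.12 + 2050.6) T = 572.12·45.2 + 2050.6·(-9.721)
T = 5925.7/2622.7 ≈ 2.26 °C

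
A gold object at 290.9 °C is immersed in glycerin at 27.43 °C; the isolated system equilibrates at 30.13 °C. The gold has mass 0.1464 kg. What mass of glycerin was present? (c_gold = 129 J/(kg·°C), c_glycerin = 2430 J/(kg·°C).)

Let T be the final temperature. ΣQ_i = 0:
0.1464·129·(30.13 − 290.9) + m·2430·(30.13 − 27.43) = 0
6561 m = 4924.8
m = 4924.8/6561 ≈ 0.7506 kg

m ≈ 0.751 kg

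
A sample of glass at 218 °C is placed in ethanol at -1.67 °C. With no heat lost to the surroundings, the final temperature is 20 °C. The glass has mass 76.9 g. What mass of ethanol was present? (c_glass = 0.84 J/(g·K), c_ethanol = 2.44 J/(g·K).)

m ≈ 242 g

Net heat exchanged in the isolated system is zero:
76.9·0.84·(20 − 218) + m·2.44·(20 − (-1.67)) = 0
52.87 m = 12790
m = 12790/52.87 ≈ 241.9 g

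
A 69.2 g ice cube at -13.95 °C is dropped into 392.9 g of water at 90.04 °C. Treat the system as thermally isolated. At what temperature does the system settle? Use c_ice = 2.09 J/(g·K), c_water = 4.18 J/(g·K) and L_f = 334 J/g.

Conservation of energy gives ΣQ = 0:
ice -13.95→0 °C: 69.2×2.09×13.95 = 2017.6
  latent heat to melt: 69.2×334 = 23113
  warm the meltwater: 289.26 T
  water: 1642.3(T − 90.04)
1931.6 T = 147875 − 25130 = 122744
T ≈ 63.55 °C — above 0 °C, consistent with complete melting.

T_f ≈ 63.5 °C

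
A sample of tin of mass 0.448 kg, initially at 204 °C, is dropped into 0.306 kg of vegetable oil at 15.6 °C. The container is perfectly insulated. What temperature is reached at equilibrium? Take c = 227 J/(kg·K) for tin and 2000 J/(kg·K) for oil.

T_f ≈ 42.4 °C

|Q_tin| = |Q_oil|:
0.448*227*(204 − T) = 0.306*2000*(T − 15.6)
101.7(204 − T) = 612(T − 15.6)
713.7 T = 30293  ⇒  T ≈ 42.45 °C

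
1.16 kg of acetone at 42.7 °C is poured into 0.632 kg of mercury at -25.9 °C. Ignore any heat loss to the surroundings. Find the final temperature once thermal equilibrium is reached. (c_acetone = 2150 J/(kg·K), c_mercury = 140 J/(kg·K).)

T_f is the heat-capacity-weighted average of the initial temperatures:
T_f = (2494·42.7 + 88.48·(-25.9)) / (2494 + 88.48)
    = 104202 / 2582.5 ≈ 40.35 °C

T_f ≈ 40.3 °C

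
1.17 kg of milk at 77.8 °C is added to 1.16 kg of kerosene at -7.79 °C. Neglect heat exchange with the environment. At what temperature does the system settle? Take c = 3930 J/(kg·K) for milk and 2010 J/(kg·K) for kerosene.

T_f ≈ 49.0 °C

T_f = Σ m_i c_i T_i / Σ m_i c_i:
T_f = (4598.1*77.8 + 2331.6*(-7.79)) / (4598.1 + 2331.6)
    = 339569 / 6929.7 ≈ 49.00 °C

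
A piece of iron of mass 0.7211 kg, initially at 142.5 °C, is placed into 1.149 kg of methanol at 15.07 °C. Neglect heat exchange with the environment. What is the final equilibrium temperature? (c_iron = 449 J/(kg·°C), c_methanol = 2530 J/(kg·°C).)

|Q_iron| = |Q_methanol|:
0.7211×449×(142.5 − T) = 1.149×2530×(T − 15.07)
323.77(142.5 − T) = 2907(T − 15.07)
3230.7 T = 89946  ⇒  T ≈ 27.84 °C

T_f ≈ 27.8 °C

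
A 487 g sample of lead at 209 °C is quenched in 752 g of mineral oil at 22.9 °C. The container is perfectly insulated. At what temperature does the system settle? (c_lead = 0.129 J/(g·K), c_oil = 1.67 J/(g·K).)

T_f ≈ 31.8 °C

With ΣQ=0 the equilibrium temperature is the m·c-weighted mean:
T_f = (62.82·209 + 1255.8·22.9) / (62.82 + 1255.8)
    = 41889 / 1318.7 ≈ 31.77 °C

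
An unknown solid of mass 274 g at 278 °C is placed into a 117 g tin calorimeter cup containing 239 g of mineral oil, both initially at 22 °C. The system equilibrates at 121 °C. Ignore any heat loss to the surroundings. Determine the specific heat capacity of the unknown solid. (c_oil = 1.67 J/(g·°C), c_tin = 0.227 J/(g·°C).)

c ≈ 0.98 J/(g·°C)

Let T be the final temperature. ΣQ_i = 0:
274·c·(121 − 278) + 239·1.67·(121 − 22) + 117·0.227·(121 − 22) = 0
-43018 c = -42143
c = -42143/-43018 ≈ 0.9797 J/(g·°C)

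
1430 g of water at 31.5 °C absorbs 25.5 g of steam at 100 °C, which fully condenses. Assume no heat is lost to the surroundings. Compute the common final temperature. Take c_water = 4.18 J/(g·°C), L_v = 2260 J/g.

Heat gained plus heat lost sum to zero:
steam→water at 100 °C releases m L_v = 25.5·2260 = 57630
  condensed water 100 °C→T: 106.59(T − 100)
  water warms: 1430·4.18·(T − 31.5) = 5977.4(T − 31.5)
6084 T = 57630 + 10659 + 188288 = 256577
T ≈ 42.17 °C (< 100 °C, so full condensation is consistent).

T_f ≈ 42.2 °C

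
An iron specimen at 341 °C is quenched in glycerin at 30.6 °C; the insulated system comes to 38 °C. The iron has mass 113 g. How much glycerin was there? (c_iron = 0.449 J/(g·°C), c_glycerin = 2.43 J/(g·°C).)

m ≈ 855 g

Let T be the final temperature. ΣQ_i = 0:
113·0.449·(38 − 341) + m·2.43·(38 − 30.6) = 0
17.98 m = 15373
m = 15373/17.98 ≈ 854.9 g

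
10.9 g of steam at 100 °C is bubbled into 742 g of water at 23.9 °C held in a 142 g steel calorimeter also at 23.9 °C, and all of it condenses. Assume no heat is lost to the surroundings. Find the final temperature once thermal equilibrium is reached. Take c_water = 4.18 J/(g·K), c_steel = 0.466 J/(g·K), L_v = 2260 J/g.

Conservation of energy gives ΣQ = 0:
condense steam: −10.9×2260 = −24634; condensed water 100 °C→T: 45.56(T − 100); water warms: 742×4.18×(T − 23.9) = 3101.6(T − 23.9); cup: 66.17(T − 23.9)
3213.3 T = 24634 + 4556.2 + 75709 = 104899
T ≈ 32.65 °C — below 100 °C, confirming all the steam condensed.

T_f ≈ 32.6 °C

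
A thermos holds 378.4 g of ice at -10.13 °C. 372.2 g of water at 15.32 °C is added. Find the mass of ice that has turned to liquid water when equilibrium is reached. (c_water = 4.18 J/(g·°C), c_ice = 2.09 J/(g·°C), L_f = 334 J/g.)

m_melted ≈ 47.4 g

Cooling the water to 0 °C releases 372.2×4.18×15.32 = 23835 J.
Of that, 378.4×2.09×10.13 = 8011.4 J goes to bring the ice to 0 °C, leaving 15823 J.
To melt every bit of ice: 378.4×334 = 126386 J.
That's not enough to melt it all — equilibrium is at 0 °C with ice remaining.
m_melted×334 = 15823  ⇒  m_melted ≈ 47.38 g.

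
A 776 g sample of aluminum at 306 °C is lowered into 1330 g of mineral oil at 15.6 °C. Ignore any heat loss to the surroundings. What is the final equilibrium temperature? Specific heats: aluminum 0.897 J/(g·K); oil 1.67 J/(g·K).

T_f ≈ 84.9 °C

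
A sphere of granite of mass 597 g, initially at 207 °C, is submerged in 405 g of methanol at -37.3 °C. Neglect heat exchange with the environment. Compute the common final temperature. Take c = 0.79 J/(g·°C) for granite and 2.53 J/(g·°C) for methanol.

T_f is the heat-capacity-weighted average of the initial temperatures:
T_f = (471.63×207 + 1024.6×(-37.3)) / (471.63 + 1024.6)
    = 59408 / 1496.3 ≈ 39.70 °C

T_f ≈ 39.7 °C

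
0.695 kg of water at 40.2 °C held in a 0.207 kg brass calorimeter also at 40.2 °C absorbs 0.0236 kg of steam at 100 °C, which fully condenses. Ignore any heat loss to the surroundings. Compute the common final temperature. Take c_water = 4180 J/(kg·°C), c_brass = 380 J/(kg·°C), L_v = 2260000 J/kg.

Taking heat into each body as positive, Σ m c ΔT = 0:
condense steam: −0.0236×2260000 = −53336
  condensed water 100 °C→T: 98.65(T − 100)
  water warms: 0.695×4180×(T − 40.2) = 2905.1(T − 40.2)
  cup: 78.66(T − 40.2)
3082.4 T = 53336 + 9864.8 + 119947 = 183148
T ≈ 59.42 °C (< 100 °C, so full condensation is consistent).

T_f ≈ 59.4 °C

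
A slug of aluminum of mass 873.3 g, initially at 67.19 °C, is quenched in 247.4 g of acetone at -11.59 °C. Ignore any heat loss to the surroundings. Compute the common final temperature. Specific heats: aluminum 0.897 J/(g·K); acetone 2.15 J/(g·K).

T_f ≈ 35.3 °C

With ΣQ=0 the equilibrium temperature is the m·c-weighted mean:
T_f = (783.35×67.19 + 531.91×(-11.59)) / (783.35 + 531.91)
    = 46468 / 1315.3 ≈ 35.33 °C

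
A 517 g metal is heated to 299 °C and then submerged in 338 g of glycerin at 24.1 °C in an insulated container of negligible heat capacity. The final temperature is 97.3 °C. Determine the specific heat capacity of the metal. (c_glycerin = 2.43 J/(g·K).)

Net heat exchanged in the isolated system is zero:
517×c×(97.3 − 299) + 338×2.43×(97.3 − 24.1) = 0
-104279 c = -60122
c = -60122/-104279 ≈ 0.5766 J/(g·K)

c ≈ 0.577 J/(g·K)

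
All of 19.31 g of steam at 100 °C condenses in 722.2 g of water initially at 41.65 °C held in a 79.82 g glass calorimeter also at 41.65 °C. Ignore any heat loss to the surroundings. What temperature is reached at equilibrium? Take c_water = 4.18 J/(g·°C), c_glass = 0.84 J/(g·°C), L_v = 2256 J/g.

T_f ≈ 56.9 °C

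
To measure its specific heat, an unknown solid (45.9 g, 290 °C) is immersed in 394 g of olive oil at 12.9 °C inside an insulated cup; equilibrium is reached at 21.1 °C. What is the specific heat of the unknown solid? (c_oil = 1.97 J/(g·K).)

Let T be the final temperature. ΣQ_i = 0:
45.9·c·(21.1 − 290) + 394·1.97·(21.1 − 12.9) = 0
-12343 c = -6364.7
c = -6364.7/-12343 ≈ 0.5157 J/(g·K)

c ≈ 0.516 J/(g·K)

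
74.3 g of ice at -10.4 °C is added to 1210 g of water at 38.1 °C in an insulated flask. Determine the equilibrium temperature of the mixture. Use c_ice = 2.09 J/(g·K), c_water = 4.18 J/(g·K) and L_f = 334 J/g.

T_f ≈ 31.0 °C

Setting the total heat transfer to zero:
warm ice to 0 °C: 74.3·2.09·(0 − (-10.4)) = 1615; fusion: m_ice L_f = 74.3·334 = 24816; warm the meltwater: 310.57 T; water cools: 1210·4.18·(T − 38.1) = 5057.8(T − 38.1)
5368.4 T = 192702 − 26431 = 166271
T ≈ 30.97 °C (positive, so assuming full melt was valid).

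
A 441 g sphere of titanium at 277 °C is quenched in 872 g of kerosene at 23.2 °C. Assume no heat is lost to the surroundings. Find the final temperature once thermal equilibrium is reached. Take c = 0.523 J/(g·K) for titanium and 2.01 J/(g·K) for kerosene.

T_f ≈ 52.7 °C

T_f = Σ m_i c_i T_i / Σ m_i c_i:
T_f = (230.64·277 + 1752.7·23.2) / (230.64 + 1752.7)
    = 104551 / 1983.4 ≈ 52.71 °C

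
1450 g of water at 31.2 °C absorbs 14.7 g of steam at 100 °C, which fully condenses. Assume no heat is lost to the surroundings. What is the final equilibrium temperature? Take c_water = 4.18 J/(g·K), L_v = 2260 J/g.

Energy conservation, ΣQ = 0:
steam→water at 100 °C releases m L_v = 14.7·2260 = 33222
  condensate cools 100→T: 14.7·4.18·(T − 100) = 61.45(T − 100)
  water warms: 1450·4.18·(T − 31.2) = 6061(T − 31.2)
6122.4 T = 33222 + 6144.6 + 189103 = 228470
T ≈ 37.32 °C (< 100 °C, so full condensation is consistent).

T_f ≈ 37.3 °C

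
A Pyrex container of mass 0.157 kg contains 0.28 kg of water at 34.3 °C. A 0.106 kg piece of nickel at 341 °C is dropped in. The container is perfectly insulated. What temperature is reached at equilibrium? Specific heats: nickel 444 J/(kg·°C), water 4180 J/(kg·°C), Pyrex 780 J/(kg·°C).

T_f ≈ 45.1 °C

Net heat exchanged in the isolated system is zero:
0.106×444×(T − 341) + 0.28×4180×(T − 34.3) + 0.157×780×(T − 34.3) = 0
(47.06 + 1170.4 + 122.46) T = 47.06×341 + 1170.4×34.3 + 122.46×34.3
T ≈ 45.07 °C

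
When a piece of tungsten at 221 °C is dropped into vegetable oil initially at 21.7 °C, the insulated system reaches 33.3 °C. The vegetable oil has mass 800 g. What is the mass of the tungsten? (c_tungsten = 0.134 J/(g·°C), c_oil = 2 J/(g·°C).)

Heat lost by the tungsten = heat gained by the oil:
m×0.134×(221 − 33.3) = 800×2×(33.3 − 21.7)
25.15 m = 18560  ⇒  m ≈ 737.9 g

m ≈ 738 g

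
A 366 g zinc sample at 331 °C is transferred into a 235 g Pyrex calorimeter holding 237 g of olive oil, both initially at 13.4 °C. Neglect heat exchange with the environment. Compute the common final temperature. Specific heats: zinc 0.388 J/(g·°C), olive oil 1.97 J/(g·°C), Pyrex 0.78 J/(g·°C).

T_f ≈ 70.3 °C

Net heat exchanged in the isolated system is zero:
366×0.388×(T − 331) + 237×1.97×(T − 13.4) + 235×0.78×(T − 13.4) = 0
(142.01 + 466.89 + 183.3) T = 142.01×331 + 466.89×13.4 + 183.3×13.4
T ≈ 70.33 °C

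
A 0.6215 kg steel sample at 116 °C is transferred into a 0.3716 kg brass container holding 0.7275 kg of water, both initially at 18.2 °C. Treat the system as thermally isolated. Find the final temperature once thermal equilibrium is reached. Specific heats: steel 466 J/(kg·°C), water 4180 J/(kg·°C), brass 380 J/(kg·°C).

Setting the total heat transfer to zero:
0.6215×466×(T − 116) + 0.7275×4180×(T − 18.2) + 0.3716×380×(T − 18.2) = 0
3471.8 T = 91511
T = 91511/3471.8 ≈ 26.36 °C

T_f ≈ 26.4 °C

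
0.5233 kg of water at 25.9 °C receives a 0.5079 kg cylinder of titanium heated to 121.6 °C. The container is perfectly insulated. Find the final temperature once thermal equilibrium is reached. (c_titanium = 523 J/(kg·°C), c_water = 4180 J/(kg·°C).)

With ΣQ=0 the equilibrium temperature is the m·c-weighted mean:
T_f = (265.63·121.6 + 2187.4·25.9) / (265.63 + 2187.4)
    = 88954 / 2453 ≈ 36.26 °C

T_f ≈ 36.3 °C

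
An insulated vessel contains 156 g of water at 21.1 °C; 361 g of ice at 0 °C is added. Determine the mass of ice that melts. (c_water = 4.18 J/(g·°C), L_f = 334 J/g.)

m_melted ≈ 41.2 g

Heat available from the water dropping to 0 °C: 156·4.18·21.1 = 13759 J.
Fully melting the ice requires m_ice L_f = 361·334 = 120574 J.
Since 13759 < 120574 J, not all the ice melts; equilibrium is at 0 °C.
Mass melted = 13759/334 ≈ 41.19 g.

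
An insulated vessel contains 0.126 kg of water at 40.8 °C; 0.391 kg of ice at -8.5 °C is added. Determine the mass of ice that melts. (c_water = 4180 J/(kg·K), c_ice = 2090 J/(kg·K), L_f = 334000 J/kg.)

Heat available from the water dropping to 0 °C: 0.126×4180×40.8 = 21489 J.
Warming the ice to 0 °C takes 0.391×2090×8.5 = 6946.1 J, leaving 14542 J for melting.
Fully melting the ice requires m_ice L_f = 0.391×334000 = 130594 J.
Since 14542 < 130594 J, not all the ice melts; equilibrium is at 0 °C.
m_melted×334000 = 14542  ⇒  m_melted ≈ 0.04354 kg.

m_melted ≈ 0.0435 kg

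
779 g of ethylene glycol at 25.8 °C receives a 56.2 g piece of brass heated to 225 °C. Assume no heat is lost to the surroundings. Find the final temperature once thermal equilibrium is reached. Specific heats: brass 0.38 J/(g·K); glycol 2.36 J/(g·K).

T_f ≈ 28.1 °C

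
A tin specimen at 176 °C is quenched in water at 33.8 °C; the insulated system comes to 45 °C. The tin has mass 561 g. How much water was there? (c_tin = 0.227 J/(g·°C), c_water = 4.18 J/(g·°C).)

Setting the total heat transfer to zero:
561×0.227×(45 − 176) + m×4.18×(45 − 33.8) = 0
46.82 m = 16682
m = 16682/46.82 ≈ 356.3 g

m ≈ 356 g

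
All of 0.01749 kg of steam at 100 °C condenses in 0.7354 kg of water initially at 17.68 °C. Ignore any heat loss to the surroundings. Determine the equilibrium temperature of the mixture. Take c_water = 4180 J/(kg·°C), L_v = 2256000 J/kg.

T_f ≈ 32.1 °C

Heat gained plus heat lost sum to zero:
steam→water at 100 °C releases m L_v = 0.01749×2256000 = 39457; condensate cools 100→T: 0.01749×4180×(T − 100) = 73.11(T − 100); original water: 3074(T − 17.68)
3147.1 T = 39457 + 7310.8 + 54348 = 101116
T ≈ 32.13 °C — below 100 °C, confirming all the steam condensed.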